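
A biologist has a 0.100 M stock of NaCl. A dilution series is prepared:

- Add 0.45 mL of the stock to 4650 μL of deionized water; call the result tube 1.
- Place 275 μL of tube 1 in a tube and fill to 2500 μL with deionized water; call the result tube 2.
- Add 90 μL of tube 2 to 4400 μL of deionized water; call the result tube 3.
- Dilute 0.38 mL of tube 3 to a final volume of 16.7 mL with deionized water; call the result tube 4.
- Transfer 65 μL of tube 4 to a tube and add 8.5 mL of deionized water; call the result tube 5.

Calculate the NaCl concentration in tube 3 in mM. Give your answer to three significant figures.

0.0195 mM

Step 1: 0.45 mL + 4650 μL = 5.1 mL total → factor 5.1/0.45 = 11.333
Step 2: 275 μL brought to 2500 μL → factor 2500/275 = 9.0909
Step 3: 90 μL + 4400 μL = 4490 μL total → factor 4490/90 = 49.889
Dilution factor through tube 3 = 11.333 × 9.0909 × 49.889 = 5140.1
[tube 3] = 0.100 M / 5140.1 = 1.945 × 10^-5 M = 0.0195 mM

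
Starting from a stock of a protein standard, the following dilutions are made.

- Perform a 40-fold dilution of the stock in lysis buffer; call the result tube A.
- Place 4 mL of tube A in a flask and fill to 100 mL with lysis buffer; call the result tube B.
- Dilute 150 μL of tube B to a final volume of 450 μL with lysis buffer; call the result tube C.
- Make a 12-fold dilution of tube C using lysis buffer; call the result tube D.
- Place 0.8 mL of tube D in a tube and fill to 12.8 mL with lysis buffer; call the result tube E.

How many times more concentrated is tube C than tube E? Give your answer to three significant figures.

192

Step 1: 40-fold → factor 40
Step 2: 4 mL brought to 100 mL → factor 100/4 = 25
Step 3: 150 μL brought to 450 μL → factor 450/150 = 3
Step 4: 12-fold → factor 12
Step 5: 0.8 mL brought to 12.8 mL → factor 12.8/0.8 = 16
Dilution factor to tube C = 3000; to tube E = 5.76 × 10^5
[tube C]/[tube E] = (factor to tube E)/(factor to tube C) = 5.76 × 10^5/3000 = 192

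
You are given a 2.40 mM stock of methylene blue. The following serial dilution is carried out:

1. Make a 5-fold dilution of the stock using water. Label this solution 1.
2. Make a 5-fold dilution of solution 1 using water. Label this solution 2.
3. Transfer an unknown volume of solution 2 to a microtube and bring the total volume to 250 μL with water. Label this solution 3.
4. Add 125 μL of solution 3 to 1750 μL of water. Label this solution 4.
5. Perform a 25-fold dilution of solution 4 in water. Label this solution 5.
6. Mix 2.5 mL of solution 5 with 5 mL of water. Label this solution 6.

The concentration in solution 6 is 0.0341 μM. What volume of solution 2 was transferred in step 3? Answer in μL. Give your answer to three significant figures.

99.9 μL

Step 1: 5-fold → factor 5
Step 2: 5-fold → factor 5
Step 3: v brought to 250 μL → factor = 250 μL/v
Step 4: 125 μL + 1750 μL = 1875 μL total → factor 1875/125 = 15
Step 5: 25-fold → factor 25
Step 6: 2.5 mL + 5 mL = 7.5 mL total → factor 7.5/2.5 = 3
Product of known-step factors = 28125
Overall factor = 2.40 mM / (0.0341 μM) = 70381
Step-3 factor = 70381 / 28125 = 2.5024
v = 250 μL / 2.5024 = 99.9 μL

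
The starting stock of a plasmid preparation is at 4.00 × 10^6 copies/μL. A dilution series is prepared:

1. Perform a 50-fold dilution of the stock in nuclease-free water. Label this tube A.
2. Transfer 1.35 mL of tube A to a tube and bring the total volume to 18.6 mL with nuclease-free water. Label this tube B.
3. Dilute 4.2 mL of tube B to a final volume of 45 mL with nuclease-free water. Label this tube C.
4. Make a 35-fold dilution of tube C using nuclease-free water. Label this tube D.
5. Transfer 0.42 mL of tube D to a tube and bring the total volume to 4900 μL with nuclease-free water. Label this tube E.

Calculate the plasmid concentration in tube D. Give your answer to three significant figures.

Step 1: 50-fold → factor 50
Step 2: 1.35 mL brought to 18.6 mL → factor 18.6/1.35 = 13.778
Step 3: 4.2 mL brought to 45 mL → factor 45/4.2 = 10.714
Step 4: 35-fold → factor 35
Dilution factor through tube D = 50 × 13.778 × 10.714 × 35 = 2.5833 × 10^5
[tube D] = 4.00 × 10^6 copies/μL / 2.5833 × 10^5 = 15.5 copies/μL

15.5 copies/μL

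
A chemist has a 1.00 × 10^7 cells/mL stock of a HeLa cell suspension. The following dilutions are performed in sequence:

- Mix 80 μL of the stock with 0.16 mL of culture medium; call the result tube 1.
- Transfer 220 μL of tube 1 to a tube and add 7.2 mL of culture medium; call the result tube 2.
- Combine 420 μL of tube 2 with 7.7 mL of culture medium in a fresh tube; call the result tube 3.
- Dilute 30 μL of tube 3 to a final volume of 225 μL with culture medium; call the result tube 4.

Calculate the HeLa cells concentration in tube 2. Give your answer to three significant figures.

Step 1: 80 μL + 0.16 mL = 240 μL total → factor 240/80 = 3
Step 2: 220 μL + 7.2 mL = 7420 μL total → factor 7420/220 = 33.727
Dilution factor through tube 2 = 3 × 33.727 = 101.18
[tube 2] = 1.00 × 10^7 cells/mL / 101.18 = 9.88 × 10^4 cells/mL

9.88 × 10^4 cells/mL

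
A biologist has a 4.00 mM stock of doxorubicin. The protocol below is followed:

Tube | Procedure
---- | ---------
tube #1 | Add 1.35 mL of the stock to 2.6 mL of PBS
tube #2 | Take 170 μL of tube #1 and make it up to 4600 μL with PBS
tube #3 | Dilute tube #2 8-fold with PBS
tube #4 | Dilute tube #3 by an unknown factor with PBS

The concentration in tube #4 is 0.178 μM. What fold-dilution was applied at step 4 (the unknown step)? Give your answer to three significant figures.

Step 1: 1.35 mL + 2.6 mL = 3.95 mL total → factor 3.95/1.35 = 2.9259
Step 2: 170 μL brought to 4600 μL → factor 4600/170 = 27.059
Step 3: 8-fold → factor 8
Step 4: unknown factor x
Product of known-step factors = 633.38
Overall factor = 4.00 mM / (0.178 μM) = 22472
x = 22472 / 633.38 = 35.5

35.5-fold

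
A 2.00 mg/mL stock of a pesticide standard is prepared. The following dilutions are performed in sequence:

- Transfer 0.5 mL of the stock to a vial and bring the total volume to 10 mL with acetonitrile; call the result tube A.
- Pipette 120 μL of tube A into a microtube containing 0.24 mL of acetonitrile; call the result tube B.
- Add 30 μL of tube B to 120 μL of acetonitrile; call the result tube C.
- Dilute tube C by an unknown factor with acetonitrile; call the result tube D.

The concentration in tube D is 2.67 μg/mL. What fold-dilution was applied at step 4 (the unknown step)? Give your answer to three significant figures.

Step 1: 0.5 mL brought to 10 mL → factor 10/0.5 = 20
Step 2: 120 μL + 0.24 mL = 360 μL total → factor 360/120 = 3
Step 3: 30 μL + 120 μL = 150 μL total → factor 150/30 = 5
Step 4: unknown factor x
Product of known-step factors = 300
Overall factor = 2.00 mg/mL / (2.67 μg/mL) = 749.06
x = 749.06 / 300 = 2.50

2.50-fold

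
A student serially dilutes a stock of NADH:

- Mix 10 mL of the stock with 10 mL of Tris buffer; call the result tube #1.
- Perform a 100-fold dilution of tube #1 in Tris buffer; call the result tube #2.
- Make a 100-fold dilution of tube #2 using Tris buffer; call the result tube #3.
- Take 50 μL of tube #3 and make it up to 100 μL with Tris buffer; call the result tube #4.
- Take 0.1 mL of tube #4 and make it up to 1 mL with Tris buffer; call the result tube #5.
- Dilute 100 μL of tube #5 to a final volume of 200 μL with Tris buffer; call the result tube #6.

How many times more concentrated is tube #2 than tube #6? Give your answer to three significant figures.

Step 1: 10 mL + 10 mL = 20 mL total → factor 20/10 = 2
Step 2: 100-fold → factor 100
Step 3: 100-fold → factor 100
Step 4: 50 μL brought to 100 μL → factor 100/50 = 2
Step 5: 0.1 mL brought to 1 mL → factor 1/0.1 = 10
Step 6: 100 μL brought to 200 μL → factor 200/100 = 2
Dilution factor to tube #2 = 200; to tube #6 = 8 × 10^5
[tube #2]/[tube #6] = (factor to tube #6)/(factor to tube #2) = 8 × 10^5/200 = 4.00 × 10^3

4.00 × 10^3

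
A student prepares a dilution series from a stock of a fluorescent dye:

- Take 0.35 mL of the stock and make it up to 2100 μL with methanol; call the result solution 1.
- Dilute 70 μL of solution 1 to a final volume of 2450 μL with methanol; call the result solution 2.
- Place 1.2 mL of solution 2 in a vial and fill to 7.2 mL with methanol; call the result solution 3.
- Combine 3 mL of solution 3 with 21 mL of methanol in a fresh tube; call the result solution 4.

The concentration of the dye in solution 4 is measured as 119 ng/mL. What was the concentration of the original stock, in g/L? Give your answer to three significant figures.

Step 1: 0.35 mL brought to 2100 μL → factor 2.1/0.35 = 6
Step 2: 70 μL brought to 2450 μL → factor 2450/70 = 35
Step 3: 1.2 mL brought to 7.2 mL → factor 7.2/1.2 = 6
Step 4: 3 mL + 21 mL = 24 mL total → factor 24/3 = 8
Overall dilution factor = 6 × 35 × 6 × 8 = 10080
Stock = 119 ng/mL × 10080 = 1.200 × 10^6 ng/mL = 1.20 g/L

1.20 g/L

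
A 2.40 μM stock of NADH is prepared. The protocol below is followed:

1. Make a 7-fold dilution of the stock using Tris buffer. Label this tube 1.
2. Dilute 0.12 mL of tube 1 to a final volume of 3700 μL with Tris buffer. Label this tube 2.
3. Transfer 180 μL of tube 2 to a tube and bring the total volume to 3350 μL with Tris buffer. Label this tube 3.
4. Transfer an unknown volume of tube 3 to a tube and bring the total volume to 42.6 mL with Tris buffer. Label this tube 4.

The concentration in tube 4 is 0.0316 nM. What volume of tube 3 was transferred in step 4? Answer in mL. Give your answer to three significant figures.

2.25 mL

Step 1: 7-fold → factor 7
Step 2: 0.12 mL brought to 3700 μL → factor 3.7/0.12 = 30.833
Step 3: 180 μL brought to 3350 μL → factor 3350/180 = 18.611
Step 4: v brought to 42.6 mL → factor = 42.6 mL/v
Product of known-step factors = 4016.9
Overall factor = 2.40 μM / (0.0316 nM) = 75949
Step-4 factor = 75949 / 4016.9 = 18.907
v = 42.6 mL / 18.907 = 2.25 mL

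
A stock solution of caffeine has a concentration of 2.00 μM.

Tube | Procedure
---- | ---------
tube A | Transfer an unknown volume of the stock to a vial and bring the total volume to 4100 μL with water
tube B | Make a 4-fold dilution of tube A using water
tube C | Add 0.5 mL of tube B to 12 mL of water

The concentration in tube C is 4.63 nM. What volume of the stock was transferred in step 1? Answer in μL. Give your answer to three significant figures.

Step 1: v brought to 4100 μL → factor = 4100 μL/v
Step 2: 4-fold → factor 4
Step 3: 0.5 mL + 12 mL = 12.5 mL total → factor 12.5/0.5 = 25
Product of known-step factors = 100
Overall factor = 2.00 μM / (4.63 nM) = 431.97
Step-1 factor = 431.97 / 100 = 4.3197
v = 4100 μL / 4.3197 = 949 μL

949 μL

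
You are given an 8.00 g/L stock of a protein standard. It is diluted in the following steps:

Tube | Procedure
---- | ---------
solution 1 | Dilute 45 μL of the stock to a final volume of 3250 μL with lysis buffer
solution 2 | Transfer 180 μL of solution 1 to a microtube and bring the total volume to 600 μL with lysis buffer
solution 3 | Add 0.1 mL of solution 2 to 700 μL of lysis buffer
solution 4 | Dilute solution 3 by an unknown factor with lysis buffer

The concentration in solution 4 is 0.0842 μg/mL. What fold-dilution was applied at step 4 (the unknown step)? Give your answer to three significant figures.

Step 1: 45 μL brought to 3250 μL → factor 3250/45 = 72.222
Step 2: 180 μL brought to 600 μL → factor 600/180 = 3.3333
Step 3: 0.1 mL + 700 μL = 0.8 mL total → factor 0.8/0.1 = 8
Step 4: unknown factor x
Product of known-step factors = 1925.9
Overall factor = 8.00 g/L / (0.0842 μg/mL) = 95012
x = 95012 / 1925.9 = 49.3

49.3-fold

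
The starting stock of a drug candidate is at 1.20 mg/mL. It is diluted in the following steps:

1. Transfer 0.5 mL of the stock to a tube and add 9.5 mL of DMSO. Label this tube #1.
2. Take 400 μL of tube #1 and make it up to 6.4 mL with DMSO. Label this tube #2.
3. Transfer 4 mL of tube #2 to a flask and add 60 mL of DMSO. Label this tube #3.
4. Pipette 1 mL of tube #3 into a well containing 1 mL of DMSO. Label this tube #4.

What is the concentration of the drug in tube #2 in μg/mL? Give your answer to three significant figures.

3.75 μg/mL

Step 1: 0.5 mL + 9.5 mL = 10 mL total → factor 10/0.5 = 20
Step 2: 400 μL brought to 6.4 mL → factor 6400/400 = 16
Dilution factor through tube #2 = 20 × 16 = 320
[tube #2] = 1.20 mg/mL / 320 = 0.003750 mg/mL = 3.75 μg/mL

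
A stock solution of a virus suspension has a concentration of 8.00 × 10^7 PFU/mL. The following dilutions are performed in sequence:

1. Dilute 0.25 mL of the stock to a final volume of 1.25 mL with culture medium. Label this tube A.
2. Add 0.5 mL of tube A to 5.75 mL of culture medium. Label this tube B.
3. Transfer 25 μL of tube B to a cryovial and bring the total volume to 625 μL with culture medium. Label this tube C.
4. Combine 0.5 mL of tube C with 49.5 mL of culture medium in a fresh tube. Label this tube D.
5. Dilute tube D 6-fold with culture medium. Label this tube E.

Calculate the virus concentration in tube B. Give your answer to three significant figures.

Step 1: 0.25 mL brought to 1.25 mL → factor 1.25/0.25 = 5
Step 2: 0.5 mL + 5.75 mL = 6.25 mL total → factor 6.25/0.5 = 12.5
Dilution factor through tube B = 5 × 12.5 = 62.5
[tube B] = 8.00 × 10^7 PFU/mL / 62.5 = 1.28 × 10^6 PFU/mL

1.28 × 10^6 PFU/mL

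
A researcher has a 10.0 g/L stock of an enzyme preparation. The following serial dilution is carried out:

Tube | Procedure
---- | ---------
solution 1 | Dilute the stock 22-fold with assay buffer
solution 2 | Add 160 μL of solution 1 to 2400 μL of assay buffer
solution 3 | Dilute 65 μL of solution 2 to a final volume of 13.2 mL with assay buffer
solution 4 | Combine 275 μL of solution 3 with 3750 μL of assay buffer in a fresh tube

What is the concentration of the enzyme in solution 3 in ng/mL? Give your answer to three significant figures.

Step 1: 22-fold → factor 22
Step 2: 160 μL + 2400 μL = 2560 μL total → factor 2560/160 = 16
Step 3: 65 μL brought to 13.2 mL → factor 13200/65 = 203.08
Dilution factor through solution 3 = 22 × 16 × 203.08 = 71483
[solution 3] = 10.0 g/L / 71483 = 0.0001399 g/L = 140 ng/mL

140 ng/mL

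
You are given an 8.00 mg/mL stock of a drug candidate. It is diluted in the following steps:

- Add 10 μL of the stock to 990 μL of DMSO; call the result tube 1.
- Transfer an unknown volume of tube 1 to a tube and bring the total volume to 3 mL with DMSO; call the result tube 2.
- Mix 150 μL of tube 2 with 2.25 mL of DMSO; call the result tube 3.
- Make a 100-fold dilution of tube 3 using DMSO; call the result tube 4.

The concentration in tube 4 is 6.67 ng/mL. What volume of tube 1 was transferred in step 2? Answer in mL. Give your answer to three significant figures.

0.400 mL

Step 1: 10 μL + 990 μL = 1000 μL total → factor 1000/10 = 100
Step 2: v brought to 3 mL → factor = 3 mL/v
Step 3: 150 μL + 2.25 mL = 2400 μL total → factor 2400/150 = 16
Step 4: 100-fold → factor 100
Product of known-step factors = 1.6 × 10^5
Overall factor = 8.00 mg/mL / (6.67 ng/mL) = 1.1994 × 10^6
Step-2 factor = 1.1994 × 10^6 / 1.6 × 10^5 = 7.4963
v = 3 mL / 7.4963 = 0.400 mL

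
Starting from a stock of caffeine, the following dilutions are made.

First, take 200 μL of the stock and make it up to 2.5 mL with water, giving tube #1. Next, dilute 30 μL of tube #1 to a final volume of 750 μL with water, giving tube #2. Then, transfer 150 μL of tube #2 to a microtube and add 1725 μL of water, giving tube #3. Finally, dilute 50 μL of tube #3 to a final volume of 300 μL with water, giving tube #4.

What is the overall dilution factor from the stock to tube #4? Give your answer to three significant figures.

Step 1: 200 μL brought to 2.5 mL → factor 2500/200 = 12.5
Step 2: 30 μL brought to 750 μL → factor 750/30 = 25
Step 3: 150 μL + 1725 μL = 1875 μL total → factor 1875/150 = 12.5
Step 4: 50 μL brought to 300 μL → factor 300/50 = 6
Overall dilution factor = 12.5 × 25 × 12.5 × 6 = 23438

2.34 × 10^4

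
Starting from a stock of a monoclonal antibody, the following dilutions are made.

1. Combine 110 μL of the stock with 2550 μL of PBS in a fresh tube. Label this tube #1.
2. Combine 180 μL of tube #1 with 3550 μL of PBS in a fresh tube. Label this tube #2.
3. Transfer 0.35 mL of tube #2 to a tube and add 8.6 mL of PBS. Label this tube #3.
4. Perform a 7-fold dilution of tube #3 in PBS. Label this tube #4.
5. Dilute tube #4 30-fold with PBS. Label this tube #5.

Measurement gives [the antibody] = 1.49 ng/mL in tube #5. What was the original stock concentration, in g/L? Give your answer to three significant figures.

Step 1: 110 μL + 2550 μL = 2660 μL total → factor 2660/110 = 24.182
Step 2: 180 μL + 3550 μL = 3730 μL total → factor 3730/180 = 20.722
Step 3: 0.35 mL + 8.6 mL = 8.95 mL total → factor 8.95/0.35 = 25.571
Step 4: 7-fold → factor 7
Step 5: 30-fold → factor 30
Overall dilution factor = 24.182 × 20.722 × 25.571 × 7 × 30 = 2.6909 × 10^6
Stock = 1.49 ng/mL × 2.6909 × 10^6 = 4.009 × 10^6 ng/mL = 4.01 g/L

4.01 g/L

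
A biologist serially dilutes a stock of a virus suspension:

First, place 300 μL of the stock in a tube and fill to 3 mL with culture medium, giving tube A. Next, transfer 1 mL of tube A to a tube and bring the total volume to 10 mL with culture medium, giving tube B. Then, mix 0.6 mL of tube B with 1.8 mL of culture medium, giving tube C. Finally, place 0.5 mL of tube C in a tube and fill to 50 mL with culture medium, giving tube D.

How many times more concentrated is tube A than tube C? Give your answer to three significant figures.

Step 1: 300 μL brought to 3 mL → factor 3000/300 = 10
Step 2: 1 mL brought to 10 mL → factor 10/1 = 10
Step 3: 0.6 mL + 1.8 mL = 2.4 mL total → factor 2.4/0.6 = 4
Dilution factor to tube A = 10; to tube C = 400
[tube A]/[tube C] = (factor to tube C)/(factor to tube A) = 400/10 = 40.0

40.0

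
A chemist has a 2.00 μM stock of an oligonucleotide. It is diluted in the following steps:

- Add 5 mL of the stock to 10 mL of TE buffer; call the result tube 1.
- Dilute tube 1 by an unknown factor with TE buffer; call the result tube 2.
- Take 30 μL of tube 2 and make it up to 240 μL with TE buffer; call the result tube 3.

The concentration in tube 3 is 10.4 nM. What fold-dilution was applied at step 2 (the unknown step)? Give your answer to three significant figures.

8.01-fold

Step 1: 5 mL + 10 mL = 15 mL total → factor 15/5 = 3
Step 2: unknown factor x
Step 3: 30 μL brought to 240 μL → factor 240/30 = 8
Product of known-step factors = 24
Overall factor = 2.00 μM / (10.4 nM) = 192.31
x = 192.31 / 24 = 8.01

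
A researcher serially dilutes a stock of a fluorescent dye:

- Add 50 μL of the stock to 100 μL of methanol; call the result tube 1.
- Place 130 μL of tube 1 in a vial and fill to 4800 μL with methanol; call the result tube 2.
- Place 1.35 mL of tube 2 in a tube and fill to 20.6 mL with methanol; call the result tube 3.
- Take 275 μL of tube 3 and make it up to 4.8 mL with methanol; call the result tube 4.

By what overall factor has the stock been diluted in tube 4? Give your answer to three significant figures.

2.95 × 10^4

Step 1: 50 μL + 100 μL = 150 μL total → factor 150/50 = 3
Step 2: 130 μL brought to 4800 μL → factor 4800/130 = 36.923
Step 3: 1.35 mL brought to 20.6 mL → factor 20.6/1.35 = 15.259
Step 4: 275 μL brought to 4.8 mL → factor 4800/275 = 17.455
Overall dilution factor = 3 × 36.923 × 15.259 × 17.455 = 29503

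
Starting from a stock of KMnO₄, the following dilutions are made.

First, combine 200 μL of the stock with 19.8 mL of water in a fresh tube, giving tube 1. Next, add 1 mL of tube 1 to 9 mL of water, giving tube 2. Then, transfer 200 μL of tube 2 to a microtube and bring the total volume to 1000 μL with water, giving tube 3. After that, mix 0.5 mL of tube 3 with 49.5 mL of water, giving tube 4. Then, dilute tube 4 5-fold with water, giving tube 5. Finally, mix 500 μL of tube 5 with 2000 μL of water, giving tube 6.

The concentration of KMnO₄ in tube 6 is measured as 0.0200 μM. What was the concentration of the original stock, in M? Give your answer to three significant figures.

Step 1: 200 μL + 19.8 mL = 20000 μL total → factor 20000/200 = 100
Step 2: 1 mL + 9 mL = 10 mL total → factor 10/1 = 10
Step 3: 200 μL brought to 1000 μL → factor 1000/200 = 5
Step 4: 0.5 mL + 49.5 mL = 50 mL total → factor 50/0.5 = 100
Step 5: 5-fold → factor 5
Step 6: 500 μL + 2000 μL = 2500 μL total → factor 2500/500 = 5
Overall dilution factor = 100 × 10 × 5 × 100 × 5 × 5 = 1.25 × 10^7
Stock = 0.0200 μM × 1.25 × 10^7 = 2.500 × 10^5 μM = 0.250 M

0.250 M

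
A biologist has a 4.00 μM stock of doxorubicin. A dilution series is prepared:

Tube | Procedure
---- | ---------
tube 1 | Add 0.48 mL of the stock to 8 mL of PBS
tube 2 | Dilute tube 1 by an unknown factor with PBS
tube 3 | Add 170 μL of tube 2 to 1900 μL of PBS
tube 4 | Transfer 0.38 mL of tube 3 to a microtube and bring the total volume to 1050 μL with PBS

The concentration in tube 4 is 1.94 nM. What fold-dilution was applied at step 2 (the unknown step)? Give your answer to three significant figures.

3.47-fold

Step 1: 0.48 mL + 8 mL = 8.48 mL total → factor 8.48/0.48 = 17.667
Step 2: unknown factor x
Step 3: 170 μL + 1900 μL = 2070 μL total → factor 2070/170 = 12.176
Step 4: 0.38 mL brought to 1050 μL → factor 1.05/0.38 = 2.7632
Product of known-step factors = 594.4
Overall factor = 4.00 μM / (1.94 nM) = 2061.9
x = 2061.9 / 594.4 = 3.47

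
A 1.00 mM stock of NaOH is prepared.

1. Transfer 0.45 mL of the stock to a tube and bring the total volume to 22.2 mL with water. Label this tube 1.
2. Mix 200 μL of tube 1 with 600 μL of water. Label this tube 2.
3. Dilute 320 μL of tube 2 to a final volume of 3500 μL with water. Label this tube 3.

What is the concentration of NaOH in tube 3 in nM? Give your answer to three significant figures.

463 nM

Step 1: 0.45 mL brought to 22.2 mL → factor 22.2/0.45 = 49.333
Step 2: 200 μL + 600 μL = 800 μL total → factor 800/200 = 4
Step 3: 320 μL brought to 3500 μL → factor 3500/320 = 10.938
Overall dilution factor = 49.333 × 4 × 10.938 = 2158.3
Final = 1.00 mM / 2158.3 = 0.0004633 mM = 463 nM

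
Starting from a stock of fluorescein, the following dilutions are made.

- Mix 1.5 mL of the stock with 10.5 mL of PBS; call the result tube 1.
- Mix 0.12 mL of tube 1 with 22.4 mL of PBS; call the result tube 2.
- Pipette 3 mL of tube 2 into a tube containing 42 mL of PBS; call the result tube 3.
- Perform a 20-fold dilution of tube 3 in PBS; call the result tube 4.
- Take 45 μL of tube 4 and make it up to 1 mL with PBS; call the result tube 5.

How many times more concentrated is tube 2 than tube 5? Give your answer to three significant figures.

Step 1: 1.5 mL + 10.5 mL = 12 mL total → factor 12/1.5 = 8
Step 2: 0.12 mL + 22.4 mL = 22.52 mL total → factor 22.52/0.12 = 187.67
Step 3: 3 mL + 42 mL = 45 mL total → factor 45/3 = 15
Step 4: 20-fold → factor 20
Step 5: 45 μL brought to 1 mL → factor 1000/45 = 22.222
Dilution factor to tube 2 = 1501.3; to tube 5 = 1.0009 × 10^7
[tube 2]/[tube 5] = (factor to tube 5)/(factor to tube 2) = 1.0009 × 10^7/1501.3 = 6.67 × 10^3

6.67 × 10^3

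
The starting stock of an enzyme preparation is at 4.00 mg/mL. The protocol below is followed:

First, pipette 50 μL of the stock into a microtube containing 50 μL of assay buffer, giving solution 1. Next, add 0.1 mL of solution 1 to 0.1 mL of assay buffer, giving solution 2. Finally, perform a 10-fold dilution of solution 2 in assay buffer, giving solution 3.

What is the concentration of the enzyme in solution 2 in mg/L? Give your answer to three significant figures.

1.00 × 10^3 mg/L

Step 1: 50 μL + 50 μL = 100 μL total → factor 100/50 = 2
Step 2: 0.1 mL + 0.1 mL = 0.2 mL total → factor 0.2/0.1 = 2
Dilution factor through solution 2 = 2 × 2 = 4
[solution 2] = 4.00 mg/mL / 4 = 1.000 mg/mL = 1.00 × 10^3 mg/L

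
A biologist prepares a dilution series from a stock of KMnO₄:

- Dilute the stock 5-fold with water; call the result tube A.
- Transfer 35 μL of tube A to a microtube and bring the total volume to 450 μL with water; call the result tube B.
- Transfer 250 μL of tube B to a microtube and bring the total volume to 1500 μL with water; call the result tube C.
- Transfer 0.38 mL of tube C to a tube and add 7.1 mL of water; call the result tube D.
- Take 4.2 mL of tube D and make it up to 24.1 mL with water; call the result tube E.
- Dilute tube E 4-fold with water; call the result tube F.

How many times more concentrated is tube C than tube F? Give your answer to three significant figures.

Step 1: 5-fold → factor 5
Step 2: 35 μL brought to 450 μL → factor 450/35 = 12.857
Step 3: 250 μL brought to 1500 μL → factor 1500/250 = 6
Step 4: 0.38 mL + 7.1 mL = 7.48 mL total → factor 7.48/0.38 = 19.684
Step 5: 4.2 mL brought to 24.1 mL → factor 24.1/4.2 = 5.7381
Step 6: 4-fold → factor 4
Dilution factor to tube C = 385.71; to tube F = 1.7427 × 10^5
[tube C]/[tube F] = (factor to tube F)/(factor to tube C) = 1.7427 × 10^5/385.71 = 452

452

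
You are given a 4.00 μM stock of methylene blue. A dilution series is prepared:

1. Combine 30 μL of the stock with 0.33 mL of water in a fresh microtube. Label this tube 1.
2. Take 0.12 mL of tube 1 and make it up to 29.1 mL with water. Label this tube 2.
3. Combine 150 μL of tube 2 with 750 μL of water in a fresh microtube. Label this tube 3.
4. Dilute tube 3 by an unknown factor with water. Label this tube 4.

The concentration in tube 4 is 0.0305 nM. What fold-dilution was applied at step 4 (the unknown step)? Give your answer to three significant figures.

7.51-fold

Step 1: 30 μL + 0.33 mL = 360 μL total → factor 360/30 = 12
Step 2: 0.12 mL brought to 29.1 mL → factor 29.1/0.12 = 242.5
Step 3: 150 μL + 750 μL = 900 μL total → factor 900/150 = 6
Step 4: unknown factor x
Product of known-step factors = 17460
Overall factor = 4.00 μM / (0.0305 nM) = 1.3115 × 10^5
x = 1.3115 × 10^5 / 17460 = 7.51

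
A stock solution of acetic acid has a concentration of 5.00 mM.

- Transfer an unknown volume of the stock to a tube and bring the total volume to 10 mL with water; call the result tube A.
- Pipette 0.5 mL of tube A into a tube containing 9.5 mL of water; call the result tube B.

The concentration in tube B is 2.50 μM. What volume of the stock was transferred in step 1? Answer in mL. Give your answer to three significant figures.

Step 1: v brought to 10 mL → factor = 10 mL/v
Step 2: 0.5 mL + 9.5 mL = 10 mL total → factor 10/0.5 = 20
Product of known-step factors = 20
Overall factor = 5.00 mM / (2.50 μM) = 2000
Step-1 factor = 2000 / 20 = 100
v = 10 mL / 100 = 0.100 mL

0.100 mL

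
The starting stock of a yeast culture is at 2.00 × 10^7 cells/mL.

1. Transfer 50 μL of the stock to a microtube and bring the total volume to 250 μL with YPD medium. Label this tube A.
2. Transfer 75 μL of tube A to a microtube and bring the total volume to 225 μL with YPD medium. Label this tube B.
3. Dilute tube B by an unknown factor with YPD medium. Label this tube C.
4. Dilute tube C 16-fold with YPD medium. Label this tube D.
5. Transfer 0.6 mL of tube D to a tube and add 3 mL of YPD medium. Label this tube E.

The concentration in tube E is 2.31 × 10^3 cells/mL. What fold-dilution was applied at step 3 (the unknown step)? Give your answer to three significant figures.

6.01-fold

Step 1: 50 μL brought to 250 μL → factor 250/50 = 5
Step 2: 75 μL brought to 225 μL → factor 225/75 = 3
Step 3: unknown factor x
Step 4: 16-fold → factor 16
Step 5: 0.6 mL + 3 mL = 3.6 mL total → factor 3.6/0.6 = 6
Product of known-step factors = 1440
Overall factor = 2.00 × 10^7 cells/mL / (2.31 × 10^3 cells/mL) = 8658
x = 8658 / 1440 = 6.01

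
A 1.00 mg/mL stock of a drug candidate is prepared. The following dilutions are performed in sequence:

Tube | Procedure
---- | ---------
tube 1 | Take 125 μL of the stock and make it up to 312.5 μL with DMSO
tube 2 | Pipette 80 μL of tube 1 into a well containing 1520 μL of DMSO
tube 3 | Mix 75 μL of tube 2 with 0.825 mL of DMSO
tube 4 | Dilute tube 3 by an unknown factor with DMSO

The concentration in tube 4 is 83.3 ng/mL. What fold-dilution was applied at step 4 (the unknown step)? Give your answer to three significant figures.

Step 1: 125 μL brought to 312.5 μL → factor 312.5/125 = 2.5
Step 2: 80 μL + 1520 μL = 1600 μL total → factor 1600/80 = 20
Step 3: 75 μL + 0.825 mL = 900 μL total → factor 900/75 = 12
Step 4: unknown factor x
Product of known-step factors = 600
Overall factor = 1.00 mg/mL / (83.3 ng/mL) = 12005
x = 12005 / 600 = 20.0

20.0-fold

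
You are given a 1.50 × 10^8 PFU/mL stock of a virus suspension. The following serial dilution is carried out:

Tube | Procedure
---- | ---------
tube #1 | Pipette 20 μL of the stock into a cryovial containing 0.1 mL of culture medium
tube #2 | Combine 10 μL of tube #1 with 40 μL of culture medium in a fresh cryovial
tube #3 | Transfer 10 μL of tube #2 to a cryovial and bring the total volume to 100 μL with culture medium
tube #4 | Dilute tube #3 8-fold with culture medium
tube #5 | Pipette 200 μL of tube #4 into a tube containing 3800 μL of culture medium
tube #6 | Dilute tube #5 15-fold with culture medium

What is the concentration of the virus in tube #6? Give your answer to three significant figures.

208 PFU/mL

Step 1: 20 μL + 0.1 mL = 120 μL total → factor 120/20 = 6
Step 2: 10 μL + 40 μL = 50 μL total → factor 50/10 = 5
Step 3: 10 μL brought to 100 μL → factor 100/10 = 10
Step 4: 8-fold → factor 8
Step 5: 200 μL + 3800 μL = 4000 μL total → factor 4000/200 = 20
Step 6: 15-fold → factor 15
Overall dilution factor = 6 × 5 × 10 × 8 × 20 × 15 = 7.2 × 10^5
Final = 1.50 × 10^8 PFU/mL / 7.2 × 10^5 = 208 PFU/mL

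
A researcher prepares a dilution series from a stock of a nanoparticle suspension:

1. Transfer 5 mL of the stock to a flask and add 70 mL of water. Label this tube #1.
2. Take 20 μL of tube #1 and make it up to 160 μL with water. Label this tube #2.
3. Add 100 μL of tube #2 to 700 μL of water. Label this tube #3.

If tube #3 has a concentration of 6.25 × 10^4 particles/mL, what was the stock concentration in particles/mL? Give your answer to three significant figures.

Step 1: 5 mL + 70 mL = 75 mL total → factor 75/5 = 15
Step 2: 20 μL brought to 160 μL → factor 160/20 = 8
Step 3: 100 μL + 700 μL = 800 μL total → factor 800/100 = 8
Overall dilution factor = 15 × 8 × 8 = 960
Stock = 6.25 × 10^4 particles/mL × 960 = 6.00 × 10^7 particles/mL

6.00 × 10^7 particles/mL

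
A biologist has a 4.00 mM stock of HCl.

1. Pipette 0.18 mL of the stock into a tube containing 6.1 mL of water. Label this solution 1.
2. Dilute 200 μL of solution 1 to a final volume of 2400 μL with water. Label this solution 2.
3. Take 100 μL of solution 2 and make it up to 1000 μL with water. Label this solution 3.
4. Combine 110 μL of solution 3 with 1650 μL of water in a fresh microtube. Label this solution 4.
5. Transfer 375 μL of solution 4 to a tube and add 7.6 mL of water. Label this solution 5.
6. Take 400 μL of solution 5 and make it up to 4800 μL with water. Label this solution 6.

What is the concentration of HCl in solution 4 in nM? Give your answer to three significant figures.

Step 1: 0.18 mL + 6.1 mL = 6.28 mL total → factor 6.28/0.18 = 34.889
Step 2: 200 μL brought to 2400 μL → factor 2400/200 = 12
Step 3: 100 μL brought to 1000 μL → factor 1000/100 = 10
Step 4: 110 μL + 1650 μL = 1760 μL total → factor 1760/110 = 16
Dilution factor through solution 4 = 34.889 × 12 × 10 × 16 = 66987
[solution 4] = 4.00 mM / 66987 = 5.971 × 10^-5 mM = 59.7 nM

59.7 nM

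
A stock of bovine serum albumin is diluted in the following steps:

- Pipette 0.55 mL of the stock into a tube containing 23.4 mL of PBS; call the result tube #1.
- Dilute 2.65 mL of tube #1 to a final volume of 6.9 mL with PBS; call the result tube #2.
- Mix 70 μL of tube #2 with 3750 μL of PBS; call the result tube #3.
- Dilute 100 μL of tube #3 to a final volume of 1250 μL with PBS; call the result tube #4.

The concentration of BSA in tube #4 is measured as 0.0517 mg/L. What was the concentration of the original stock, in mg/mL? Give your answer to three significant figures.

4.00 mg/mL

Step 1: 0.55 mL + 23.4 mL = 23.95 mL total → factor 23.95/0.55 = 43.545
Step 2: 2.65 mL brought to 6.9 mL → factor 6.9/2.65 = 2.6038
Step 3: 70 μL + 3750 μL = 3820 μL total → factor 3820/70 = 54.571
Step 4: 100 μL brought to 1250 μL → factor 1250/100 = 12.5
Overall dilution factor = 43.545 × 2.6038 × 54.571 × 12.5 = 77343
Stock = 0.0517 mg/L × 77343 = 3999 mg/L = 4.00 mg/mL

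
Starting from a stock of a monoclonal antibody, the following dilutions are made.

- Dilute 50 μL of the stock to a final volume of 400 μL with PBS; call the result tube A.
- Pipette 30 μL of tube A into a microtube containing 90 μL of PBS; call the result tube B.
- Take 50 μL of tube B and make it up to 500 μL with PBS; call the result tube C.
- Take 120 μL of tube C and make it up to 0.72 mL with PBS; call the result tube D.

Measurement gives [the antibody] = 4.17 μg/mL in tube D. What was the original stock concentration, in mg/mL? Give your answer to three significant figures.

Step 1: 50 μL brought to 400 μL → factor 400/50 = 8
Step 2: 30 μL + 90 μL = 120 μL total → factor 120/30 = 4
Step 3: 50 μL brought to 500 μL → factor 500/50 = 10
Step 4: 120 μL brought to 0.72 mL → factor 720/120 = 6
Overall dilution factor = 8 × 4 × 10 × 6 = 1920
Stock = 4.17 μg/mL × 1920 = 8006 μg/mL = 8.01 mg/mL

8.01 mg/mL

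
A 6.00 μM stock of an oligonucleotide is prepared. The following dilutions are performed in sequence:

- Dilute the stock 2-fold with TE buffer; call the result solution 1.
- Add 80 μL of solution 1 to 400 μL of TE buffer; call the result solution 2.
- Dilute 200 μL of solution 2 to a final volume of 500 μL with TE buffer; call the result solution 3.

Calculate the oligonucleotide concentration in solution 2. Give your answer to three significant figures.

Step 1: 2-fold → factor 2
Step 2: 80 μL + 400 μL = 480 μL total → factor 480/80 = 6
Dilution factor through solution 2 = 2 × 6 = 12
[solution 2] = 6.00 μM / 12 = 0.500 μM

0.500 μM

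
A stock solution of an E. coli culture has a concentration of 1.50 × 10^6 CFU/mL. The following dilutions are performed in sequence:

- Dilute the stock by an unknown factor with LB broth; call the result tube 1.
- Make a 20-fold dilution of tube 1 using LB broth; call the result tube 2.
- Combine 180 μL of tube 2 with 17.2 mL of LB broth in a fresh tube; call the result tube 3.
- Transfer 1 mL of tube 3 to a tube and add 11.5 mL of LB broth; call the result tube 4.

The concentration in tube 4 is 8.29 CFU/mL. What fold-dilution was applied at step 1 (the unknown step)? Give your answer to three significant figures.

Step 1: unknown factor x
Step 2: 20-fold → factor 20
Step 3: 180 μL + 17.2 mL = 17380 μL total → factor 17380/180 = 96.556
Step 4: 1 mL + 11.5 mL = 12.5 mL total → factor 12.5/1 = 12.5
Product of known-step factors = 24139
Overall factor = 1.50 × 10^6 CFU/mL / (8.29 CFU/mL) = 1.8094 × 10^5
x = 1.8094 × 10^5 / 24139 = 7.50

7.50-fold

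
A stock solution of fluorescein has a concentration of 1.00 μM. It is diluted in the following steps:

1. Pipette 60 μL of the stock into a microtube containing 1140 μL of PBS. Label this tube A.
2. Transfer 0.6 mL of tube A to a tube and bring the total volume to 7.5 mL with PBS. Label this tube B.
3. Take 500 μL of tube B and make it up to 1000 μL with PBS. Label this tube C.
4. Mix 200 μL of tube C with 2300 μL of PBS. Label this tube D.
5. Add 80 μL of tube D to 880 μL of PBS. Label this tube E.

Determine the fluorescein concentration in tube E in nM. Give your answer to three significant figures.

Step 1: 60 μL + 1140 μL = 1200 μL total → factor 1200/60 = 20
Step 2: 0.6 mL brought to 7.5 mL → factor 7.5/0.6 = 12.5
Step 3: 500 μL brought to 1000 μL → factor 1000/500 = 2
Step 4: 200 μL + 2300 μL = 2500 μL total → factor 2500/200 = 12.5
Step 5: 80 μL + 880 μL = 960 μL total → factor 960/80 = 12
Overall dilution factor = 20 × 12.5 × 2 × 12.5 × 12 = 75000
Final = 1.00 μM / 75000 = 1.333 × 10^-5 μM = 0.0133 nM

0.0133 nM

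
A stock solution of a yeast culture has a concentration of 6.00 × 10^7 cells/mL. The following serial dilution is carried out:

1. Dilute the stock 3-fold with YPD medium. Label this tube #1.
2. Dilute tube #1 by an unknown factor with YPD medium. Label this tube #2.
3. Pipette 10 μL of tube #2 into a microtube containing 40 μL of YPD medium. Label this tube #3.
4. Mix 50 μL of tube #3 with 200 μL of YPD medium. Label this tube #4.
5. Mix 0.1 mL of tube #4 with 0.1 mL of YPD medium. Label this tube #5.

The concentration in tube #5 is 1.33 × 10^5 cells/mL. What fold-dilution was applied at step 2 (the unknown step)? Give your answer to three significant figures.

Step 1: 3-fold → factor 3
Step 2: unknown factor x
Step 3: 10 μL + 40 μL = 50 μL total → factor 50/10 = 5
Step 4: 50 μL + 200 μL = 250 μL total → factor 250/50 = 5
Step 5: 0.1 mL + 0.1 mL = 0.2 mL total → factor 0.2/0.1 = 2
Product of known-step factors = 150
Overall factor = 6.00 × 10^7 cells/mL / (1.33 × 10^5 cells/mL) = 451.13
x = 451.13 / 150 = 3.01

3.01-fold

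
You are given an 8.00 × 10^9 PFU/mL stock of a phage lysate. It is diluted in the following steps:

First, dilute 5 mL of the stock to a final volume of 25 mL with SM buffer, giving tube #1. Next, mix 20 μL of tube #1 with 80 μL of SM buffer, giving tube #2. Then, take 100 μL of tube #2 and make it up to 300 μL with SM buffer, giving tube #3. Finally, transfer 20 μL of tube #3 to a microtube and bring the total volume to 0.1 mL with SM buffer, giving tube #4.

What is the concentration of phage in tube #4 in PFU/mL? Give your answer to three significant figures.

2.13 × 10^7 PFU/mL

Step 1: 5 mL brought to 25 mL → factor 25/5 = 5
Step 2: 20 μL + 80 μL = 100 μL total → factor 100/20 = 5
Step 3: 100 μL brought to 300 μL → factor 300/100 = 3
Step 4: 20 μL brought to 0.1 mL → factor 100/20 = 5
Overall dilution factor = 5 × 5 × 3 × 5 = 375
Final = 8.00 × 10^9 PFU/mL / 375 = 2.13 × 10^7 PFU/mL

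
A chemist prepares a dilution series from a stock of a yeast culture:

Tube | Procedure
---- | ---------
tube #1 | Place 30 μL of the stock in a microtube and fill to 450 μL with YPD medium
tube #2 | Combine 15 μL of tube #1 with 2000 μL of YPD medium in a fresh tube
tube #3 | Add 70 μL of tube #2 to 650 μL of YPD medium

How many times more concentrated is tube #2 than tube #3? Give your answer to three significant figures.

Step 1: 30 μL brought to 450 μL → factor 450/30 = 15
Step 2: 15 μL + 2000 μL = 2015 μL total → factor 2015/15 = 134.33
Step 3: 70 μL + 650 μL = 720 μL total → factor 720/70 = 10.286
Dilution factor to tube #2 = 2015; to tube #3 = 20726
[tube #2]/[tube #3] = (factor to tube #3)/(factor to tube #2) = 20726/2015 = 10.3

10.3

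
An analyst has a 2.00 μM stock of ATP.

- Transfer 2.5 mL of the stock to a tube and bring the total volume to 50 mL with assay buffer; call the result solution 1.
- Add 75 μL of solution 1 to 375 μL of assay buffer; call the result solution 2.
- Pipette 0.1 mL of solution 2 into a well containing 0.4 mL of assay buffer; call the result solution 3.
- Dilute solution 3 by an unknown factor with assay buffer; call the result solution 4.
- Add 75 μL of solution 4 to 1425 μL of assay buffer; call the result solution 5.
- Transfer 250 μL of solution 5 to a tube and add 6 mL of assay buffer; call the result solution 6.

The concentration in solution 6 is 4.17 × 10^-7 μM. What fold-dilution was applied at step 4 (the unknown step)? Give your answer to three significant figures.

Step 1: 2.5 mL brought to 50 mL → factor 50/2.5 = 20
Step 2: 75 μL + 375 μL = 450 μL total → factor 450/75 = 6
Step 3: 0.1 mL + 0.4 mL = 0.5 mL total → factor 0.5/0.1 = 5
Step 4: unknown factor x
Step 5: 75 μL + 1425 μL = 1500 μL total → factor 1500/75 = 20
Step 6: 250 μL + 6 mL = 6250 μL total → factor 6250/250 = 25
Product of known-step factors = 3 × 10^5
Overall factor = 2.00 μM / (4.17 × 10^-7 μM) = 4.7962 × 10^6
x = 4.7962 × 10^6 / 3 × 10^5 = 16.0

16.0-fold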